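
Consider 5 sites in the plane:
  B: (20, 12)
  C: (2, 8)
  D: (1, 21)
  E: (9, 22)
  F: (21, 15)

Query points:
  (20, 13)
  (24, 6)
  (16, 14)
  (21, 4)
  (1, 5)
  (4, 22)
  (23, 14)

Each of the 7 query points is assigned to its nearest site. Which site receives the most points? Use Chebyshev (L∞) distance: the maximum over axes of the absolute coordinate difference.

(20, 13) — d to each: B:1, C:18, D:19, E:11, F:2 → nearest is B
(24, 6) — d to each: B:6, C:22, D:23, E:16, F:9 → nearest is B
(16, 14) — d to each: B:4, C:14, D:15, E:8, F:5 → nearest is B
(21, 4) — d to each: B:8, C:19, D:20, E:18, F:11 → nearest is B
(1, 5) — d to each: B:19, C:3, D:16, E:17, F:20 → nearest is C
(4, 22) — d to each: B:16, C:14, D:3, E:5, F:17 → nearest is D
(23, 14) — d to each: B:3, C:21, D:22, E:14, F:2 → nearest is F
Tally — B:4, C:1, D:1, F:1. B captures the most (4).

B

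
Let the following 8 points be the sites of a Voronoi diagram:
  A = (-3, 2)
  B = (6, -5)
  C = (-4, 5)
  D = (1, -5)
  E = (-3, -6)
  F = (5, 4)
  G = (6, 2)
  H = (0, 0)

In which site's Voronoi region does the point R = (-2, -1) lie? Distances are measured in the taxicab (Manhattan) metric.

H

d(R,A) = |-2−(-3)| + |-1−2| = 1 + 3 = 4
d(R,B) = |-2−6| + |-1−(-5)| = 8 + 4 = 12
d(R,C) = |-2−(-4)| + |-1−5| = 2 + 6 = 8
d(R,D) = |-2−1| + |-1−(-5)| = 3 + 4 = 7
d(R,E) = |-2−(-3)| + |-1−(-6)| = 1 + 5 = 6
d(R,F) = |-2−5| + |-1−4| = 7 + 5 = 12
d(R,G) = |-2−6| + |-1−2| = 8 + 3 = 11
d(R,H) = |-2−0| + |-1−0| = 2 + 1 = 3
Minimum is at H.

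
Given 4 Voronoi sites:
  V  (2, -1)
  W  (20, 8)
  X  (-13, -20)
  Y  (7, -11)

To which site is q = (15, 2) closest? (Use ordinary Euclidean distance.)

W

Compare squared distances (the ordering matches that of the actual distances):
|qV|² = (15−2)² + (2−(-1))² = 169 + 9 = 178
|qW|² = (15−20)² + (2−8)² = 25 + 36 = 61
|qX|² = (15−(-13))² + (2−(-20))² = 784 + 484 = 1268
|qY|² = (15−7)² + (2−(-11))² = 64 + 169 = 233
The smallest is to W, so q lies in the Voronoi region of W.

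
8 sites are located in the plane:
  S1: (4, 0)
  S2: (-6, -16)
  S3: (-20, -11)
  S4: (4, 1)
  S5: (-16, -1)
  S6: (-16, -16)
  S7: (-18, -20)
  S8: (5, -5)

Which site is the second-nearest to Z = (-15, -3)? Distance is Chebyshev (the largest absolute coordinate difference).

S3

d(Z,S1) = max(19, 3) = 19
d(Z,S2) = max(9, 13) = 13
d(Z,S3) = max(5, 8) = 8
d(Z,S4) = max(19, 4) = 19
d(Z,S5) = max(1, 2) = 2
d(Z,S6) = max(1, 13) = 13
d(Z,S7) = max(3, 17) = 17
d(Z,S8) = max(20, 2) = 20
Sorted ascending: S5, S3, S2, … — the second-nearest is S3.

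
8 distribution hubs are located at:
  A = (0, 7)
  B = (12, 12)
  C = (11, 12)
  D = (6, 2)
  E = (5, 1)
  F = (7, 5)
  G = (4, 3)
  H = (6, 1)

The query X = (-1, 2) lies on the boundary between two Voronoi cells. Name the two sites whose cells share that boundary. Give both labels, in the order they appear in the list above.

A and G

Squared distances from X to each site:
|XA|² = 1 + 25 = 26
|XB|² = 169 + 100 = 269
|XC|² = 144 + 100 = 244
|XD|² = 49 + 0 = 49
|XE|² = 36 + 1 = 37
|XF|² = 64 + 9 = 73
|XG|² = 25 + 1 = 26
|XH|² = 49 + 1 = 50
X is equidistant from A and G (both at squared distance 26), and every other site is strictly farther — so X lies on the A–G Voronoi edge.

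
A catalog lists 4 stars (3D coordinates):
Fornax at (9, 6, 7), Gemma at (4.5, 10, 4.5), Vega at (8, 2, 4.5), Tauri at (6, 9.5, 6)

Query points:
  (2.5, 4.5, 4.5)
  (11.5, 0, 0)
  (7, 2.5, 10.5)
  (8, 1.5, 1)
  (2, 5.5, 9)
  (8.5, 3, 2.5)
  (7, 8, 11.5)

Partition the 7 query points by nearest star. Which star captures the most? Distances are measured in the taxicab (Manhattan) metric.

Vega

(2.5, 4.5, 4.5) — d to each: Fornax:10.5, Gemma:7.5, Vega:8, Tauri:10 → nearest is Gemma
(11.5, 0, 0) — d to each: Fornax:15.5, Gemma:21.5, Vega:10, Tauri:21 → nearest is Vega
(7, 2.5, 10.5) — d to each: Fornax:9, Gemma:16, Vega:7.5, Tauri:12.5 → nearest is Vega
(8, 1.5, 1) — d to each: Fornax:11.5, Gemma:15.5, Vega:4, Tauri:15 → nearest is Vega
(2, 5.5, 9) — d to each: Fornax:9.5, Gemma:11.5, Vega:14, Tauri:11 → nearest is Fornax
(8.5, 3, 2.5) — d to each: Fornax:8, Gemma:13, Vega:3.5, Tauri:12.5 → nearest is Vega
(7, 8, 11.5) — d to each: Fornax:8.5, Gemma:11.5, Vega:14, Tauri:8 → nearest is Tauri
Tally — Fornax:1, Gemma:1, Vega:4, Tauri:1. Vega captures the most (4).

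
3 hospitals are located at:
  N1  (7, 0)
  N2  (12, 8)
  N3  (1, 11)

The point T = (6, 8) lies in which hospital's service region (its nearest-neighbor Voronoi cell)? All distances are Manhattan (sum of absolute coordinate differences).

d(T,N1) = |6−7| + |8−0| = 1 + 8 = 9
d(T,N2) = |6−12| + |8−8| = 6 + 0 = 6
d(T,N3) = |6−1| + |8−11| = 5 + 3 = 8
The smallest is to N2, so T lies in the Voronoi region of N2.

N2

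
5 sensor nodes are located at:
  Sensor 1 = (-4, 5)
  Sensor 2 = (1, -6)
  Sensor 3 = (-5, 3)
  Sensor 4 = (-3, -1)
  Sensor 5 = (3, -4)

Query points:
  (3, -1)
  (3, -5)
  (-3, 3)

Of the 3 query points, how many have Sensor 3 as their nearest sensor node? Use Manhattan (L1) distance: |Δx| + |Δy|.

1

(3, -1) — d to each: Sensor 1:13, Sensor 2:7, Sensor 3:12, Sensor 4:6, Sensor 5:3 → nearest is Sensor 5
(3, -5) — d to each: Sensor 1:17, Sensor 2:3, Sensor 3:16, Sensor 4:10, Sensor 5:1 → nearest is Sensor 5
(-3, 3) — d to each: Sensor 1:3, Sensor 2:13, Sensor 3:2, Sensor 4:4, Sensor 5:13 → nearest is Sensor 3
1 of the 3 points has Sensor 3 as nearest.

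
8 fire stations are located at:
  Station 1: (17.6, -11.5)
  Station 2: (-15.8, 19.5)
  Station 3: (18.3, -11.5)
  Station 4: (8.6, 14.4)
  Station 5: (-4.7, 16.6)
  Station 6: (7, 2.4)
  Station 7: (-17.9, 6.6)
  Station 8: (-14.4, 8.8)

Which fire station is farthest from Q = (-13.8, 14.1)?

Compare squared distances (the ordering matches that of the actual distances):
d²(Q, Station 1) = 985.96 + 655.36 = 1641.32
d²(Q, Station 2) = 4 + 29.16 = 33.16
d²(Q, Station 3) = 1030.41 + 655.36 = 1685.77
d²(Q, Station 4) = 501.76 + 0.09 = 501.85
d²(Q, Station 5) = 82.81 + 6.25 = 89.06
d²(Q, Station 6) = 432.64 + 136.89 = 569.53
d²(Q, Station 7) = 16.81 + 56.25 = 73.06
d²(Q, Station 8) = 0.36 + 28.09 = 28.45
The largest is to Station 3.

Station 3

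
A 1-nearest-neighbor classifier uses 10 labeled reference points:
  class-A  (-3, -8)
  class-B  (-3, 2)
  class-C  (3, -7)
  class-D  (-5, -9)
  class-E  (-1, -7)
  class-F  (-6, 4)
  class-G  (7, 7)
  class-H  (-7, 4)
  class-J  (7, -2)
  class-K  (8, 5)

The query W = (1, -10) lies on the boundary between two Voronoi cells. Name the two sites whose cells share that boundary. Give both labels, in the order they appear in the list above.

Squared distances from W to each site:
d²(W, class-A) = (1−(-3))² + (-10−(-8))² = 16 + 4 = 20
d²(W, class-B) = (1−(-3))² + (-10−2)² = 16 + 144 = 160
d²(W, class-C) = (1−3)² + (-10−(-7))² = 4 + 9 = 13
d²(W, class-D) = (1−(-5))² + (-10−(-9))² = 36 + 1 = 37
d²(W, class-E) = (1−(-1))² + (-10−(-7))² = 4 + 9 = 13
d²(W, class-F) = (1−(-6))² + (-10−4)² = 49 + 196 = 245
d²(W, class-G) = (1−7)² + (-10−7)² = 36 + 289 = 325
d²(W, class-H) = (1−(-7))² + (-10−4)² = 64 + 196 = 260
d²(W, class-J) = (1−7)² + (-10−(-2))² = 36 + 64 = 100
d²(W, class-K) = (1−8)² + (-10−5)² = 49 + 225 = 274
W is equidistant from class-C and class-E (both at squared distance 13), and every other site is strictly farther — so W lies on the class-C–class-E Voronoi edge.

class-C and class-E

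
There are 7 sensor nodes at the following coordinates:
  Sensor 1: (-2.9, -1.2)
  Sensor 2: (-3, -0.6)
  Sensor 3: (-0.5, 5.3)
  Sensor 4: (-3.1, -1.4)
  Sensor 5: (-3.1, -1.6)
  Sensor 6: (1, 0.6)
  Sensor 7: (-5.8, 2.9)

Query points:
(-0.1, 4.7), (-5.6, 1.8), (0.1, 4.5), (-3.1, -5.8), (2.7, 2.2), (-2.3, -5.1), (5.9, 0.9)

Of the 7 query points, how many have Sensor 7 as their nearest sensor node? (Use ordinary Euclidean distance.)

1

(-0.1, 4.7) — d² to each: Sensor 1:42.65, Sensor 2:36.5, Sensor 3:0.52, Sensor 4:46.21, Sensor 5:48.69, Sensor 6:18.02, Sensor 7:35.73 → nearest is Sensor 3
(-5.6, 1.8) — d² to each: Sensor 1:16.29, Sensor 2:12.52, Sensor 3:38.26, Sensor 4:16.49, Sensor 5:17.81, Sensor 6:45, Sensor 7:1.25 → nearest is Sensor 7
(0.1, 4.5) — d² to each: Sensor 1:41.49, Sensor 2:35.62, Sensor 3:1, Sensor 4:45.05, Sensor 5:47.45, Sensor 6:16.02, Sensor 7:37.37 → nearest is Sensor 3
(-3.1, -5.8) — d² to each: Sensor 1:21.2, Sensor 2:27.05, Sensor 3:129.97, Sensor 4:19.36, Sensor 5:17.64, Sensor 6:57.77, Sensor 7:82.98 → nearest is Sensor 5
(2.7, 2.2) — d² to each: Sensor 1:42.92, Sensor 2:40.33, Sensor 3:19.85, Sensor 4:46.6, Sensor 5:48.08, Sensor 6:5.45, Sensor 7:72.74 → nearest is Sensor 6
(-2.3, -5.1) — d² to each: Sensor 1:15.57, Sensor 2:20.74, Sensor 3:111.4, Sensor 4:14.33, Sensor 5:12.89, Sensor 6:43.38, Sensor 7:76.25 → nearest is Sensor 5
(5.9, 0.9) — d² to each: Sensor 1:81.85, Sensor 2:81.46, Sensor 3:60.32, Sensor 4:86.29, Sensor 5:87.25, Sensor 6:24.1, Sensor 7:140.89 → nearest is Sensor 6
1 of the 7 points has Sensor 7 as nearest.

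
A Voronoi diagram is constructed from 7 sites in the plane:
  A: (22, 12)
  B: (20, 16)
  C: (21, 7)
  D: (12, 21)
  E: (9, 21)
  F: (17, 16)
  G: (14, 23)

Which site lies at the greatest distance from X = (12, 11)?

G

Compare squared distances (the ordering matches that of the actual distances):
|XA|² = (12−22)² + (11−12)² = 100 + 1 = 101
|XB|² = (12−20)² + (11−16)² = 64 + 25 = 89
|XC|² = (12−21)² + (11−7)² = 81 + 16 = 97
|XD|² = (12−12)² + (11−21)² = 0 + 100 = 100
|XE|² = (12−9)² + (11−21)² = 9 + 100 = 109
|XF|² = (12−17)² + (11−16)² = 25 + 25 = 50
|XG|² = (12−14)² + (11−23)² = 4 + 144 = 148
The largest is to G.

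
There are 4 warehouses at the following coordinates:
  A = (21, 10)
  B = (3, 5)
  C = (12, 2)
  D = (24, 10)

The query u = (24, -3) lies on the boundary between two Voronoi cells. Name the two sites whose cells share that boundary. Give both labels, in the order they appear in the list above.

Squared distances from u to each site:
|uA|² = (24−21)² + (-3−10)² = 9 + 169 = 178
|uB|² = (24−3)² + (-3−5)² = 441 + 64 = 505
|uC|² = (24−12)² + (-3−2)² = 144 + 25 = 169
|uD|² = (24−24)² + (-3−10)² = 0 + 169 = 169
u is equidistant from C and D (both at squared distance 169), and every other site is strictly farther — so u lies on the C–D Voronoi edge.

C and D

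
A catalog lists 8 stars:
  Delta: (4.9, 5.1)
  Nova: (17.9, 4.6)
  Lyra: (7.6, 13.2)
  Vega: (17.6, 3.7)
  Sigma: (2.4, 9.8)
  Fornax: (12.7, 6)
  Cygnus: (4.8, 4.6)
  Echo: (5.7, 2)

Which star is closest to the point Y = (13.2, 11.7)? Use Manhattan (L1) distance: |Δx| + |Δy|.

Fornax

d(Y, Delta) = |13.2−4.9| + |11.7−5.1| = 8.3 + 6.6 = 14.9
d(Y, Nova) = |13.2−17.9| + |11.7−4.6| = 4.7 + 7.1 = 11.8
d(Y, Lyra) = |13.2−7.6| + |11.7−13.2| = 5.6 + 1.5 = 7.1
d(Y, Vega) = |13.2−17.6| + |11.7−3.7| = 4.4 + 8 = 12.4
d(Y, Sigma) = |13.2−2.4| + |11.7−9.8| = 10.8 + 1.9 = 12.7
d(Y, Fornax) = |13.2−12.7| + |11.7−6| = 0.5 + 5.7 = 6.2
d(Y, Cygnus) = |13.2−4.8| + |11.7−4.6| = 8.4 + 7.1 = 15.5
d(Y, Echo) = |13.2−5.7| + |11.7−2| = 7.5 + 9.7 = 17.2
The smallest is to Fornax, so Y lies in the Voronoi region of Fornax.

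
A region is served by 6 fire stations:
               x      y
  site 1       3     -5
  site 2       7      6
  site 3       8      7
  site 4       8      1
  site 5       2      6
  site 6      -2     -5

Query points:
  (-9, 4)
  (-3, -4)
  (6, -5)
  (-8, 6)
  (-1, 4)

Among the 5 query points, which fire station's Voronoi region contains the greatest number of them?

site 5

(-9, 4) — d² to each: site 1:225, site 2:260, site 3:298, site 4:298, site 5:125, site 6:130 → nearest is site 5
(-3, -4) — d² to each: site 1:37, site 2:200, site 3:242, site 4:146, site 5:125, site 6:2 → nearest is site 6
(6, -5) — d² to each: site 1:9, site 2:122, site 3:148, site 4:40, site 5:137, site 6:64 → nearest is site 1
(-8, 6) — d² to each: site 1:242, site 2:225, site 3:257, site 4:281, site 5:100, site 6:157 → nearest is site 5
(-1, 4) — d² to each: site 1:97, site 2:68, site 3:90, site 4:90, site 5:13, site 6:82 → nearest is site 5
Tally — site 1:1, site 5:3, site 6:1. site 5 captures the most (3).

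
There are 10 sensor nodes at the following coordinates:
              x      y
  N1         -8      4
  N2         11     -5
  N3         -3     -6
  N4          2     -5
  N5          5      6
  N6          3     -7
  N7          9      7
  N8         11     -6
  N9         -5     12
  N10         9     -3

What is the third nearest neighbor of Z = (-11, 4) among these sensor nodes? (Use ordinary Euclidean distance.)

Compare squared distances (the ordering matches that of the actual distances):
|ZN1|² = (-11−(-8))² + (4−4)² = 9 + 0 = 9
|ZN2|² = (-11−11)² + (4−(-5))² = 484 + 81 = 565
|ZN3|² = (-11−(-3))² + (4−(-6))² = 64 + 100 = 164
|ZN4|² = (-11−2)² + (4−(-5))² = 169 + 81 = 250
|ZN5|² = (-11−5)² + (4−6)² = 256 + 4 = 260
|ZN6|² = (-11−3)² + (4−(-7))² = 196 + 121 = 317
|ZN7|² = (-11−9)² + (4−7)² = 400 + 9 = 409
|ZN8|² = (-11−11)² + (4−(-6))² = 484 + 100 = 584
|ZN9|² = (-11−(-5))² + (4−12)² = 36 + 64 = 100
d²(Z, N10) = (-11−9)² + (4−(-3))² = 400 + 49 = 449
Sorted ascending: N1, N9, N3, N4, … — the third-nearest is N3.

N3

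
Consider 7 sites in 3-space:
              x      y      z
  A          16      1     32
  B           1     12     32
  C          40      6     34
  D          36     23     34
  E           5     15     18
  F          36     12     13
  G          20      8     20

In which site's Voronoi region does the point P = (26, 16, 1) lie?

Since √ is increasing, it suffices to compare squared distances:
|PA|² = 100 + 225 + 961 = 1286
|PB|² = 625 + 16 + 961 = 1602
|PC|² = 196 + 100 + 1089 = 1385
|PD|² = 100 + 49 + 1089 = 1238
|PE|² = 441 + 1 + 289 = 731
|PF|² = 100 + 16 + 144 = 260
|PG|² = 36 + 64 + 361 = 461
F is nearest.

F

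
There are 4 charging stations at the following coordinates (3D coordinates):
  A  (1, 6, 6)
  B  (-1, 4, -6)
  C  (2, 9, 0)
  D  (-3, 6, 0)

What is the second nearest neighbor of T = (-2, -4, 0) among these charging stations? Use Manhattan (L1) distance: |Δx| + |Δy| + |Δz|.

d(T,A) = |-2−1| + |-4−6| + |0−6| = 3 + 10 + 6 = 19
d(T,B) = |-2−(-1)| + |-4−4| + |0−(-6)| = 1 + 8 + 6 = 15
d(T,C) = |-2−2| + |-4−9| + |0−0| = 4 + 13 + 0 = 17
d(T,D) = |-2−(-3)| + |-4−6| + |0−0| = 1 + 10 + 0 = 11
Sorted ascending: D, B, C, … — the second-nearest is B.

B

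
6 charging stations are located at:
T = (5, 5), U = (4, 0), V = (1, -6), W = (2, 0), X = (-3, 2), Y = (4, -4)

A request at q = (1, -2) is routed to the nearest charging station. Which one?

Since √ is increasing, it suffices to compare squared distances:
|qT|² = (1−5)² + (-2−5)² = 16 + 49 = 65
|qU|² = (1−4)² + (-2−0)² = 9 + 4 = 13
|qV|² = (1−1)² + (-2−(-6))² = 0 + 16 = 16
|qW|² = (1−2)² + (-2−0)² = 1 + 4 = 5
|qX|² = (1−(-3))² + (-2−2)² = 16 + 16 = 32
|qY|² = (1−4)² + (-2−(-4))² = 9 + 4 = 13
The smallest is to W, so q lies in the Voronoi region of W.

W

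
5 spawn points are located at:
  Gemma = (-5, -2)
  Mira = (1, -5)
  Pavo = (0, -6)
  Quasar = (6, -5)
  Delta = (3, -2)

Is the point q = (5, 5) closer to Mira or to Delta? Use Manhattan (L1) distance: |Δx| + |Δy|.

d(q, Mira) = |5−1| + |5−(-5)| = 4 + 10 = 14
d(q, Delta) = |5−3| + |5−(-2)| = 2 + 7 = 9
14 > 9, so Delta is closer.

Delta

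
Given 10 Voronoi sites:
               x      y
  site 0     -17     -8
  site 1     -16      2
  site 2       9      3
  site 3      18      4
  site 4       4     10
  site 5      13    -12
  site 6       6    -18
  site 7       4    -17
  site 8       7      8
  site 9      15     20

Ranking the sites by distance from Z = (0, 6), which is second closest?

Compare squared distances (the ordering matches that of the actual distances):
d²(Z, site 0) = (0−(-17))² + (6−(-8))² = 289 + 196 = 485
d²(Z, site 1) = (0−(-16))² + (6−2)² = 256 + 16 = 272
d²(Z, site 2) = (0−9)² + (6−3)² = 81 + 9 = 90
d²(Z, site 3) = (0−18)² + (6−4)² = 324 + 4 = 328
d²(Z, site 4) = (0−4)² + (6−10)² = 16 + 16 = 32
d²(Z, site 5) = (0−13)² + (6−(-12))² = 169 + 324 = 493
d²(Z, site 6) = (0−6)² + (6−(-18))² = 36 + 576 = 612
d²(Z, site 7) = (0−4)² + (6−(-17))² = 16 + 529 = 545
d²(Z, site 8) = (0−7)² + (6−8)² = 49 + 4 = 53
d²(Z, site 9) = (0−15)² + (6−20)² = 225 + 196 = 421
Sorted ascending: site 4, site 8, site 2, … — the second-nearest is site 8.

site 8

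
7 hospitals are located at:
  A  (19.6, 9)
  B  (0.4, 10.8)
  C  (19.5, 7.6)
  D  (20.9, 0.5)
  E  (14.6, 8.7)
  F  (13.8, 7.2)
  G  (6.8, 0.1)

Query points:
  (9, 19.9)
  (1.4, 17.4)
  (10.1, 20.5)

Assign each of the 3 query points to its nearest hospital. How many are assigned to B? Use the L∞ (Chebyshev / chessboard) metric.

(9, 19.9) — d to each: A:10.9, B:9.1, C:12.3, D:19.4, E:11.2, F:12.7, G:19.8 → nearest is B
(1.4, 17.4) — d to each: A:18.2, B:6.6, C:18.1, D:19.5, E:13.2, F:12.4, G:17.3 → nearest is B
(10.1, 20.5) — d to each: A:11.5, B:9.7, C:12.9, D:20, E:11.8, F:13.3, G:20.4 → nearest is B
3 of the 3 points have B as nearest.

3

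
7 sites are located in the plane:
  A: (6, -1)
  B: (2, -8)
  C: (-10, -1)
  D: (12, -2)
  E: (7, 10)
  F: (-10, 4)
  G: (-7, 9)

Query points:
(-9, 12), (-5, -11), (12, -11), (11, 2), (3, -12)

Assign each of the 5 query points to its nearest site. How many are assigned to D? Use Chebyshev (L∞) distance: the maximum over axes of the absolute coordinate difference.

2

(-9, 12) — d to each: A:15, B:20, C:13, D:21, E:16, F:8, G:3 → nearest is G
(-5, -11) — d to each: A:11, B:7, C:10, D:17, E:21, F:15, G:20 → nearest is B
(12, -11) — d to each: A:10, B:10, C:22, D:9, E:21, F:22, G:20 → nearest is D
(11, 2) — d to each: A:5, B:10, C:21, D:4, E:8, F:21, G:18 → nearest is D
(3, -12) — d to each: A:11, B:4, C:13, D:10, E:22, F:16, G:21 → nearest is B
2 of the 5 points have D as nearest.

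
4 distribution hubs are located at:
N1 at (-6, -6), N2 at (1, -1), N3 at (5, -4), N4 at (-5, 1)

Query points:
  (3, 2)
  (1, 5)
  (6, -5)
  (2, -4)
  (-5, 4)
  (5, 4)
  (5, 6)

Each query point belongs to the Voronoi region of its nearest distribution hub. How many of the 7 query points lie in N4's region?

(3, 2) — d² to each: N1:145, N2:13, N3:40, N4:65 → nearest is N2
(1, 5) — d² to each: N1:170, N2:36, N3:97, N4:52 → nearest is N2
(6, -5) — d² to each: N1:145, N2:41, N3:2, N4:157 → nearest is N3
(2, -4) — d² to each: N1:68, N2:10, N3:9, N4:74 → nearest is N3
(-5, 4) — d² to each: N1:101, N2:61, N3:164, N4:9 → nearest is N4
(5, 4) — d² to each: N1:221, N2:41, N3:64, N4:109 → nearest is N2
(5, 6) — d² to each: N1:265, N2:65, N3:100, N4:125 → nearest is N2
1 of the 7 points has N4 as nearest.

1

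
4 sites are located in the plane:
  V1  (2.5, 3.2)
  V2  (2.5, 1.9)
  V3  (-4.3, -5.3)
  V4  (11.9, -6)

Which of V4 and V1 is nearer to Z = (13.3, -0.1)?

Compare squared distances:
|ZV4|² = (13.3−11.9)² + (-0.1−(-6))² = 1.96 + 34.81 = 36.77
|ZV1|² = (13.3−2.5)² + (-0.1−3.2)² = 116.64 + 10.89 = 127.53
36.77 < 127.53, so V4 is closer.

V4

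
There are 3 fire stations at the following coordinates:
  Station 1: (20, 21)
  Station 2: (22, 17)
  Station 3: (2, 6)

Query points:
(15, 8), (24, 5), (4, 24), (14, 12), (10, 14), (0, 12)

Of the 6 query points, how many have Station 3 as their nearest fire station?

(15, 8) — d² to each: Station 1:194, Station 2:130, Station 3:173 → nearest is Station 2
(24, 5) — d² to each: Station 1:272, Station 2:148, Station 3:485 → nearest is Station 2
(4, 24) — d² to each: Station 1:265, Station 2:373, Station 3:328 → nearest is Station 1
(14, 12) — d² to each: Station 1:117, Station 2:89, Station 3:180 → nearest is Station 2
(10, 14) — d² to each: Station 1:149, Station 2:153, Station 3:128 → nearest is Station 3
(0, 12) — d² to each: Station 1:481, Station 2:509, Station 3:40 → nearest is Station 3
2 of the 6 points have Station 3 as nearest.

2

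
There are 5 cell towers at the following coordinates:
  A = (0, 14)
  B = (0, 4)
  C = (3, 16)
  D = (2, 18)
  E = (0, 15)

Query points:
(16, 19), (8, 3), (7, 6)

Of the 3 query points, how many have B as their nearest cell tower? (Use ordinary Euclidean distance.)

2

(16, 19) — d² to each: A:281, B:481, C:178, D:197, E:272 → nearest is C
(8, 3) — d² to each: A:185, B:65, C:194, D:261, E:208 → nearest is B
(7, 6) — d² to each: A:113, B:53, C:116, D:169, E:130 → nearest is B
2 of the 3 points have B as nearest.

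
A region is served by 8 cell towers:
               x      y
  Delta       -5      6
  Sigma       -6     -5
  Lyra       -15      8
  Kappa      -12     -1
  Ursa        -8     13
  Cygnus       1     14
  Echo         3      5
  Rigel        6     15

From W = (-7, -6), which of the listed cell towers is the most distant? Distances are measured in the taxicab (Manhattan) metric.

Rigel

d(W, Delta) = 2 + 12 = 14
d(W, Sigma) = 1 + 1 = 2
d(W, Lyra) = 8 + 14 = 22
d(W, Kappa) = 5 + 5 = 10
d(W, Ursa) = 1 + 19 = 20
d(W, Cygnus) = 8 + 20 = 28
d(W, Echo) = 10 + 11 = 21
d(W, Rigel) = 13 + 21 = 34
The largest is to Rigel.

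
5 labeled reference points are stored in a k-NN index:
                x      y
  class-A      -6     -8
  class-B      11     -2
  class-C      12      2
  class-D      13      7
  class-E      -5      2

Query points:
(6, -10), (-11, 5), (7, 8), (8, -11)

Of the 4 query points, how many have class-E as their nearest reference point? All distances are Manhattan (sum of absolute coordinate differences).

1

(6, -10) — d to each: class-A:14, class-B:13, class-C:18, class-D:24, class-E:23 → nearest is class-B
(-11, 5) — d to each: class-A:18, class-B:29, class-C:26, class-D:26, class-E:9 → nearest is class-E
(7, 8) — d to each: class-A:29, class-B:14, class-C:11, class-D:7, class-E:18 → nearest is class-D
(8, -11) — d to each: class-A:17, class-B:12, class-C:17, class-D:23, class-E:26 → nearest is class-B
1 of the 4 points has class-E as nearest.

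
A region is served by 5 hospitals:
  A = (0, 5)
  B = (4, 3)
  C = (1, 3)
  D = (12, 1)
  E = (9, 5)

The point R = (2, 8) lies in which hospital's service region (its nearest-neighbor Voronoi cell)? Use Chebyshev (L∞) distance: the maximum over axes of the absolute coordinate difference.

d(R,A) = max(2, 3) = 3
d(R,B) = max(2, 5) = 5
d(R,C) = max(1, 5) = 5
d(R,D) = max(10, 7) = 10
d(R,E) = max(7, 3) = 7
Minimum is at A.

A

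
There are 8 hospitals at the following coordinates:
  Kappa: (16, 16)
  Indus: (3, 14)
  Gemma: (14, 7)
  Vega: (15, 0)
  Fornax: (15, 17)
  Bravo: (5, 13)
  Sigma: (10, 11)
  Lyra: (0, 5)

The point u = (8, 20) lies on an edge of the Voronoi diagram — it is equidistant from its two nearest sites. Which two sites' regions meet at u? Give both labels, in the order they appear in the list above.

Fornax and Bravo

Squared distances from u to each site:
d²(u, Kappa) = 64 + 16 = 80
d²(u, Indus) = 25 + 36 = 61
d²(u, Gemma) = 36 + 169 = 205
d²(u, Vega) = 49 + 400 = 449
d²(u, Fornax) = 49 + 9 = 58
d²(u, Bravo) = 9 + 49 = 58
d²(u, Sigma) = 4 + 81 = 85
d²(u, Lyra) = 64 + 225 = 289
u is equidistant from Fornax and Bravo (both at squared distance 58), and every other site is strictly farther — so u lies on the Fornax–Bravo Voronoi edge.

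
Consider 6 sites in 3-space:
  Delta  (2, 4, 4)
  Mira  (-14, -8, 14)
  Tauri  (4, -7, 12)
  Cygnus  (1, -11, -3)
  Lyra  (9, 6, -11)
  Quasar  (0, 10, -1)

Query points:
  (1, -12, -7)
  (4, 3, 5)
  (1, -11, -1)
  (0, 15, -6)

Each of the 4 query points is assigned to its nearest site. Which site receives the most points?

Cygnus

(1, -12, -7) — d² to each: Delta:378, Mira:682, Tauri:395, Cygnus:17, Lyra:404, Quasar:521 → nearest is Cygnus
(4, 3, 5) — d² to each: Delta:6, Mira:526, Tauri:149, Cygnus:269, Lyra:290, Quasar:101 → nearest is Delta
(1, -11, -1) — d² to each: Delta:251, Mira:459, Tauri:194, Cygnus:4, Lyra:453, Quasar:442 → nearest is Cygnus
(0, 15, -6) — d² to each: Delta:225, Mira:1125, Tauri:824, Cygnus:686, Lyra:187, Quasar:50 → nearest is Quasar
Tally — Delta:1, Cygnus:2, Quasar:1. Cygnus captures the most (2).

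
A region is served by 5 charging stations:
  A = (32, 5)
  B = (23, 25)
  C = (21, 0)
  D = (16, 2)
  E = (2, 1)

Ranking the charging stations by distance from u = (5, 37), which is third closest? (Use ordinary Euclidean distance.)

Compare squared distances (the ordering matches that of the actual distances):
|uA|² = (5−32)² + (37−5)² = 729 + 1024 = 1753
|uB|² = (5−23)² + (37−25)² = 324 + 144 = 468
|uC|² = (5−21)² + (37−0)² = 256 + 1369 = 1625
|uD|² = (5−16)² + (37−2)² = 121 + 1225 = 1346
|uE|² = (5−2)² + (37−1)² = 9 + 1296 = 1305
Sorted ascending: B, E, D, C, … — the third-nearest is D.

D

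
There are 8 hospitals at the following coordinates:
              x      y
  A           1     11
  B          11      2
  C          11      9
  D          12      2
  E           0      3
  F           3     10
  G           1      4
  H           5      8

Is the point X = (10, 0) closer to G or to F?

G

Compare squared distances:
|XG|² = (10−1)² + (0−4)² = 81 + 16 = 97
|XF|² = (10−3)² + (0−10)² = 49 + 100 = 149
97 < 149, so G is closer.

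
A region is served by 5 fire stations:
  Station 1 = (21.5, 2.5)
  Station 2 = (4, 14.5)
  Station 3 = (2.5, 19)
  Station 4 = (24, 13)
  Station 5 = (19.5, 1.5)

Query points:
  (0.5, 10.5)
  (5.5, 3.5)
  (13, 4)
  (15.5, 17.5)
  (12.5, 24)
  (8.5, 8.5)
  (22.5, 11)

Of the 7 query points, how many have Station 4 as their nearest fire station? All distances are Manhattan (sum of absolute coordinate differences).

2

(0.5, 10.5) — d to each: Station 1:29, Station 2:7.5, Station 3:10.5, Station 4:26, Station 5:28 → nearest is Station 2
(5.5, 3.5) — d to each: Station 1:17, Station 2:12.5, Station 3:18.5, Station 4:28, Station 5:16 → nearest is Station 2
(13, 4) — d to each: Station 1:10, Station 2:19.5, Station 3:25.5, Station 4:20, Station 5:9 → nearest is Station 5
(15.5, 17.5) — d to each: Station 1:21, Station 2:14.5, Station 3:14.5, Station 4:13, Station 5:20 → nearest is Station 4
(12.5, 24) — d to each: Station 1:30.5, Station 2:18, Station 3:15, Station 4:22.5, Station 5:29.5 → nearest is Station 3
(8.5, 8.5) — d to each: Station 1:19, Station 2:10.5, Station 3:16.5, Station 4:20, Station 5:18 → nearest is Station 2
(22.5, 11) — d to each: Station 1:9.5, Station 2:22, Station 3:28, Station 4:3.5, Station 5:12.5 → nearest is Station 4
2 of the 7 points have Station 4 as nearest.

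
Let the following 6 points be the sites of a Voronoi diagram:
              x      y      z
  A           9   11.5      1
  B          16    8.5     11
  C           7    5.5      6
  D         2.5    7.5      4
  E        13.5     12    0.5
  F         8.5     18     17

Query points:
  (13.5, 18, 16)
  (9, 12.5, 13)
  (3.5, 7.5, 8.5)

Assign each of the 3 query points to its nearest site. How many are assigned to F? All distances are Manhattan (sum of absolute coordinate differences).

2

(13.5, 18, 16) — d to each: A:26, B:17, C:29, D:33.5, E:21.5, F:6 → nearest is F
(9, 12.5, 13) — d to each: A:13, B:13, C:16, D:20.5, E:17.5, F:10 → nearest is F
(3.5, 7.5, 8.5) — d to each: A:17, B:16, C:8, D:5.5, E:22.5, F:24 → nearest is D
2 of the 3 points have F as nearest.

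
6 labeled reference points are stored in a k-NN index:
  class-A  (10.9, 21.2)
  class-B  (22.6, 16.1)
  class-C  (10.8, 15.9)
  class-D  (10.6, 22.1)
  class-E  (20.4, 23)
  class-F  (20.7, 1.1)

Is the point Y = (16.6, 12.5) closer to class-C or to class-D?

Compare squared distances:
d²(Y, class-C) = (16.6−10.8)² + (12.5−15.9)² = 33.64 + 11.56 = 45.2
d²(Y, class-D) = (16.6−10.6)² + (12.5−22.1)² = 36 + 92.16 = 128.16
45.2 < 128.16, so class-C is closer.

class-C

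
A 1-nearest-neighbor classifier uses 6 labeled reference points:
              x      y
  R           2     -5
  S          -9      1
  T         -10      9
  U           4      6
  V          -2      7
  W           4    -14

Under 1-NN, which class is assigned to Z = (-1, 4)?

V

Squared Euclidean distances:
|ZR|² = (-1−2)² + (4−(-5))² = 9 + 81 = 90
|ZS|² = (-1−(-9))² + (4−1)² = 64 + 9 = 73
|ZT|² = (-1−(-10))² + (4−9)² = 81 + 25 = 106
|ZU|² = (-1−4)² + (4−6)² = 25 + 4 = 29
|ZV|² = (-1−(-2))² + (4−7)² = 1 + 9 = 10
|ZW|² = (-1−4)² + (4−(-14))² = 25 + 324 = 349
V is nearest.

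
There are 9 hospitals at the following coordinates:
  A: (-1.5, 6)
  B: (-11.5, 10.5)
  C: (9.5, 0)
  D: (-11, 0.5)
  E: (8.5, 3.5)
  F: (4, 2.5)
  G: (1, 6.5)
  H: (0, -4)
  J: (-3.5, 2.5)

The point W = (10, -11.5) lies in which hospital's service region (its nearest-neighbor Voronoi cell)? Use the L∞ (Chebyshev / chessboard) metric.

d(W,A) = max(11.5, 17.5) = 17.5
d(W,B) = max(21.5, 22) = 22
d(W,C) = max(0.5, 11.5) = 11.5
d(W,D) = max(21, 12) = 21
d(W,E) = max(1.5, 15) = 15
d(W,F) = max(6, 14) = 14
d(W,G) = max(9, 18) = 18
d(W,H) = max(10, 7.5) = 10
d(W,J) = max(13.5, 14) = 14
Minimum is at H.

H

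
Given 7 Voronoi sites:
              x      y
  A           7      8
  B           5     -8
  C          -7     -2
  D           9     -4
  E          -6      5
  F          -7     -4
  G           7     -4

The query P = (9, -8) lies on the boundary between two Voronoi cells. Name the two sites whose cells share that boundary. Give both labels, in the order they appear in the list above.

Squared distances from P to each site:
|PA|² = 4 + 256 = 260
|PB|² = 16 + 0 = 16
|PC|² = 256 + 36 = 292
|PD|² = 0 + 16 = 16
|PE|² = 225 + 169 = 394
|PF|² = 256 + 16 = 272
|PG|² = 4 + 16 = 20
P is equidistant from B and D (both at squared distance 16), and every other site is strictly farther — so P lies on the B–D Voronoi edge.

B and D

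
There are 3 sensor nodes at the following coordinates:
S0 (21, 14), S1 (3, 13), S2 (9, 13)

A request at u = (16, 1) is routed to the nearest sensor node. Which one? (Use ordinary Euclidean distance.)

S2

Since √ is increasing, it suffices to compare squared distances:
|uS0|² = 25 + 169 = 194
|uS1|² = 169 + 144 = 313
|uS2|² = 49 + 144 = 193
S2 is nearest.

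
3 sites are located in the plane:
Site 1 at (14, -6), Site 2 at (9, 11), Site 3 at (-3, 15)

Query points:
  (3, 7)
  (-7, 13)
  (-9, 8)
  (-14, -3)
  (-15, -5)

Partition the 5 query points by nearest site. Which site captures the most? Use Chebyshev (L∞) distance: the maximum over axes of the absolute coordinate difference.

Site 3

(3, 7) — d to each: Site 1:13, Site 2:6, Site 3:8 → nearest is Site 2
(-7, 13) — d to each: Site 1:21, Site 2:16, Site 3:4 → nearest is Site 3
(-9, 8) — d to each: Site 1:23, Site 2:18, Site 3:7 → nearest is Site 3
(-14, -3) — d to each: Site 1:28, Site 2:23, Site 3:18 → nearest is Site 3
(-15, -5) — d to each: Site 1:29, Site 2:24, Site 3:20 → nearest is Site 3
Tally — Site 2:1, Site 3:4. Site 3 captures the most (4).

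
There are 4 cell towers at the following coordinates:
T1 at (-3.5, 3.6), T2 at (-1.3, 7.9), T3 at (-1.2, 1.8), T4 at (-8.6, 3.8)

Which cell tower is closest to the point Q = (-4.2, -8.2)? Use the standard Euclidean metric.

T3

Compare squared distances (the ordering matches that of the actual distances):
|QT1|² = 0.49 + 139.24 = 139.73
|QT2|² = 8.41 + 259.21 = 267.62
|QT3|² = 9 + 100 = 109
|QT4|² = 19.36 + 144 = 163.36
T3 is nearest.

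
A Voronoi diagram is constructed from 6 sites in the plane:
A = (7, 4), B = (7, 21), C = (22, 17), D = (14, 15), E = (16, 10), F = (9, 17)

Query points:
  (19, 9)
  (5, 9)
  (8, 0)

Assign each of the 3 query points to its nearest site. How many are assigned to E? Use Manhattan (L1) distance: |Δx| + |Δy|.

(19, 9) — d to each: A:17, B:24, C:11, D:11, E:4, F:18 → nearest is E
(5, 9) — d to each: A:7, B:14, C:25, D:15, E:12, F:12 → nearest is A
(8, 0) — d to each: A:5, B:22, C:31, D:21, E:18, F:18 → nearest is A
1 of the 3 points has E as nearest.

1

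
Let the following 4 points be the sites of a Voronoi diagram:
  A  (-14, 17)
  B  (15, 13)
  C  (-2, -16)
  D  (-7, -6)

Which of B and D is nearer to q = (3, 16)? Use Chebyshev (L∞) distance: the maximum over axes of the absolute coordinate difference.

B

d(q,B) = max(12, 3) = 12
d(q,D) = max(10, 22) = 22
12 < 22, so B is closer.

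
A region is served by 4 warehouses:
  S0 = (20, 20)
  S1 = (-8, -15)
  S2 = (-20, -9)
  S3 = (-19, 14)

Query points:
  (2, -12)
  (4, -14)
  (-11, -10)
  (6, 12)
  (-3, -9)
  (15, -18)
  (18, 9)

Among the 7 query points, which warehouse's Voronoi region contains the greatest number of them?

(2, -12) — d² to each: S0:1348, S1:109, S2:493, S3:1117 → nearest is S1
(4, -14) — d² to each: S0:1412, S1:145, S2:601, S3:1313 → nearest is S1
(-11, -10) — d² to each: S0:1861, S1:34, S2:82, S3:640 → nearest is S1
(6, 12) — d² to each: S0:260, S1:925, S2:1117, S3:629 → nearest is S0
(-3, -9) — d² to each: S0:1370, S1:61, S2:289, S3:785 → nearest is S1
(15, -18) — d² to each: S0:1469, S1:538, S2:1306, S3:2180 → nearest is S1
(18, 9) — d² to each: S0:125, S1:1252, S2:1768, S3:1394 → nearest is S0
Tally — S0:2, S1:5. S1 captures the most (5).

S1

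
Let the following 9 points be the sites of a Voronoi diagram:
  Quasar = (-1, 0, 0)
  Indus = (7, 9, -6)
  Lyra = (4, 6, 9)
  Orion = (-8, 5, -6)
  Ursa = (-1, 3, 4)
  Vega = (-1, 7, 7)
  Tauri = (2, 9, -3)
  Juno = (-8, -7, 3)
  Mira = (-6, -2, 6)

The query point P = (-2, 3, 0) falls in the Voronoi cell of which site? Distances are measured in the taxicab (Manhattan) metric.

Quasar

d(P, Quasar) = |-2−(-1)| + |3−0| + |0−0| = 1 + 3 + 0 = 4
d(P, Indus) = |-2−7| + |3−9| + |0−(-6)| = 9 + 6 + 6 = 21
d(P, Lyra) = |-2−4| + |3−6| + |0−9| = 6 + 3 + 9 = 18
d(P, Orion) = |-2−(-8)| + |3−5| + |0−(-6)| = 6 + 2 + 6 = 14
d(P, Ursa) = |-2−(-1)| + |3−3| + |0−4| = 1 + 0 + 4 = 5
d(P, Vega) = |-2−(-1)| + |3−7| + |0−7| = 1 + 4 + 7 = 12
d(P, Tauri) = |-2−2| + |3−9| + |0−(-3)| = 4 + 6 + 3 = 13
d(P, Juno) = |-2−(-8)| + |3−(-7)| + |0−3| = 6 + 10 + 3 = 19
d(P, Mira) = |-2−(-6)| + |3−(-2)| + |0−6| = 4 + 5 + 6 = 15
Minimum is at Quasar.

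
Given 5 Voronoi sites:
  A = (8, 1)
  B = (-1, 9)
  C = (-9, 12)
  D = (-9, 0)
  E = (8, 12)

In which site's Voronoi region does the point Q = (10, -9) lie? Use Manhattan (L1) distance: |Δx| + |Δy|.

d(Q,A) = 2 + 10 = 12
d(Q,B) = 11 + 18 = 29
d(Q,C) = 19 + 21 = 40
d(Q,D) = 19 + 9 = 28
d(Q,E) = 2 + 21 = 23
A is nearest.

A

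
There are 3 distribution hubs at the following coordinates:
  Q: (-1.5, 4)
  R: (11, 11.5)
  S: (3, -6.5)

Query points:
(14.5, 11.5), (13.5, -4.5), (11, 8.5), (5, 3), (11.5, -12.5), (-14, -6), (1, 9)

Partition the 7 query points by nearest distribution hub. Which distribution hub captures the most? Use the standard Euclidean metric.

Q

(14.5, 11.5) — d² to each: Q:312.25, R:12.25, S:456.25 → nearest is R
(13.5, -4.5) — d² to each: Q:297.25, R:262.25, S:114.25 → nearest is S
(11, 8.5) — d² to each: Q:176.5, R:9, S:289 → nearest is R
(5, 3) — d² to each: Q:43.25, R:108.25, S:94.25 → nearest is Q
(11.5, -12.5) — d² to each: Q:441.25, R:576.25, S:108.25 → nearest is S
(-14, -6) — d² to each: Q:256.25, R:931.25, S:289.25 → nearest is Q
(1, 9) — d² to each: Q:31.25, R:106.25, S:244.25 → nearest is Q
Tally — Q:3, R:2, S:2. Q captures the most (3).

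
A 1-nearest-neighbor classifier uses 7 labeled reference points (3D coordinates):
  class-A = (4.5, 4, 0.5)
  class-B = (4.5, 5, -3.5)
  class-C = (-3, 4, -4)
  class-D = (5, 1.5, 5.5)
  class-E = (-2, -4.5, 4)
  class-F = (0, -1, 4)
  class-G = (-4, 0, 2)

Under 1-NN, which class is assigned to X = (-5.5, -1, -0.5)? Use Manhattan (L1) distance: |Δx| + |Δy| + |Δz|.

d(X, class-A) = |-5.5−4.5| + |-1−4| + |-0.5−0.5| = 10 + 5 + 1 = 16
d(X, class-B) = |-5.5−4.5| + |-1−5| + |-0.5−(-3.5)| = 10 + 6 + 3 = 19
d(X, class-C) = |-5.5−(-3)| + |-1−4| + |-0.5−(-4)| = 2.5 + 5 + 3.5 = 11
d(X, class-D) = |-5.5−5| + |-1−1.5| + |-0.5−5.5| = 10.5 + 2.5 + 6 = 19
d(X, class-E) = |-5.5−(-2)| + |-1−(-4.5)| + |-0.5−4| = 3.5 + 3.5 + 4.5 = 11.5
d(X, class-F) = |-5.5−0| + |-1−(-1)| + |-0.5−4| = 5.5 + 0 + 4.5 = 10
d(X, class-G) = |-5.5−(-4)| + |-1−0| + |-0.5−2| = 1.5 + 1 + 2.5 = 5
Minimum is at class-G.

class-G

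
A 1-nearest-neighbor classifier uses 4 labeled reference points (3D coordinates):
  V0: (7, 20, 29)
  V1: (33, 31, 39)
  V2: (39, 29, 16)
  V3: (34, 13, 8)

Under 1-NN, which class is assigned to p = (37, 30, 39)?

Since √ is increasing, it suffices to compare squared distances:
|pV0|² = (37−7)² + (30−20)² + (39−29)² = 900 + 100 + 100 = 1100
|pV1|² = (37−33)² + (30−31)² + (39−39)² = 16 + 1 + 0 = 17
|pV2|² = (37−39)² + (30−29)² + (39−16)² = 4 + 1 + 529 = 534
|pV3|² = (37−34)² + (30−13)² + (39−8)² = 9 + 289 + 961 = 1259
Minimum is at V1.

V1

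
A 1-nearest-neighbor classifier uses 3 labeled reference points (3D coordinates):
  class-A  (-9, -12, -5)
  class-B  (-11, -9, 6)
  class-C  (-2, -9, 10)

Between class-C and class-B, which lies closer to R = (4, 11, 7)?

Compare squared distances:
d²(R, class-C) = (4−(-2))² + (11−(-9))² + (7−10)² = 36 + 400 + 9 = 445
d²(R, class-B) = (4−(-11))² + (11−(-9))² + (7−6)² = 225 + 400 + 1 = 626
445 < 626, so class-C is closer.

class-C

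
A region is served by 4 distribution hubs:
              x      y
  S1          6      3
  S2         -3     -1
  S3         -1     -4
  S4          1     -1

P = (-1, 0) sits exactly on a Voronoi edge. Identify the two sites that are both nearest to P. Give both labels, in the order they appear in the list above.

S2 and S4

Squared distances from P to each site:
|PS1|² = (-1−6)² + (0−3)² = 49 + 9 = 58
|PS2|² = (-1−(-3))² + (0−(-1))² = 4 + 1 = 5
|PS3|² = (-1−(-1))² + (0−(-4))² = 0 + 16 = 16
|PS4|² = (-1−1)² + (0−(-1))² = 4 + 1 = 5
P is equidistant from S2 and S4 (both at squared distance 5), and every other site is strictly farther — so P lies on the S2–S4 Voronoi edge.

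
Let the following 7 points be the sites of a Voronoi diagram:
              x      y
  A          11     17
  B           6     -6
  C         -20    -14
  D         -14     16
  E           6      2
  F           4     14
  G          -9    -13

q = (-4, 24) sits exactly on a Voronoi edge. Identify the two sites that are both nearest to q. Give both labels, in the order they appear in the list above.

D and F

Squared distances from q to each site:
|qA|² = (-4−11)² + (24−17)² = 225 + 49 = 274
|qB|² = (-4−6)² + (24−(-6))² = 100 + 900 = 1000
|qC|² = (-4−(-20))² + (24−(-14))² = 256 + 1444 = 1700
|qD|² = (-4−(-14))² + (24−16)² = 100 + 64 = 164
|qE|² = (-4−6)² + (24−2)² = 100 + 484 = 584
|qF|² = (-4−4)² + (24−14)² = 64 + 100 = 164
|qG|² = (-4−(-9))² + (24−(-13))² = 25 + 1369 = 1394
q is equidistant from D and F (both at squared distance 164), and every other site is strictly farther — so q lies on the D–F Voronoi edge.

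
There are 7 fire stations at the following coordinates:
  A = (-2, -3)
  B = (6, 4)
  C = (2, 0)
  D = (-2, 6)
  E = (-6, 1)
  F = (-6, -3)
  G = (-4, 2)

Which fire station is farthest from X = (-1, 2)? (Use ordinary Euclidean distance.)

Since √ is increasing, it suffices to compare squared distances:
|XA|² = (-1−(-2))² + (2−(-3))² = 1 + 25 = 26
|XB|² = (-1−6)² + (2−4)² = 49 + 4 = 53
|XC|² = (-1−2)² + (2−0)² = 9 + 4 = 13
|XD|² = (-1−(-2))² + (2−6)² = 1 + 16 = 17
|XE|² = (-1−(-6))² + (2−1)² = 25 + 1 = 26
|XF|² = (-1−(-6))² + (2−(-3))² = 25 + 25 = 50
|XG|² = (-1−(-4))² + (2−2)² = 9 + 0 = 9
The largest is to B.

B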